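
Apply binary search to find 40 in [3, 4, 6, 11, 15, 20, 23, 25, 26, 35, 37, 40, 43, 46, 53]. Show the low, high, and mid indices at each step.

Binary search for 40 in [3, 4, 6, 11, 15, 20, 23, 25, 26, 35, 37, 40, 43, 46, 53]:

lo=0, hi=14, mid=7, arr[mid]=25 -> 25 < 40, search right half
lo=8, hi=14, mid=11, arr[mid]=40 -> Found target at index 11!

Binary search finds 40 at index 11 after 2 comparisons. The search repeatedly halves the search space by comparing with the middle element.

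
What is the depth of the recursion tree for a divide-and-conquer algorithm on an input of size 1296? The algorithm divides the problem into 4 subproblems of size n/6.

For divide and conquer with division factor 6:

Problem sizes at each level:
Level 0: 1296
Level 1: 216
Level 2: 36
Level 3: 6
Level 4: 1

The root is level 0 and the size-1 base case is level 4 (the tree spans levels 0 through 4, i.e. 5 levels counting the root), so the depth is the number of divisions: log_6(1296) = 4

The recursion tree depth is log_6(1296) = 4. At each level, the problem size is divided by 6, so it takes 4 divisions to reduce to a base case of size 1. The algorithm makes 4 recursive calls at each level.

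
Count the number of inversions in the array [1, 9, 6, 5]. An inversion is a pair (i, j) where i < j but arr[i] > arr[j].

Finding inversions in [1, 9, 6, 5]:

(1, 2): arr[1]=9 > arr[2]=6
(1, 3): arr[1]=9 > arr[3]=5
(2, 3): arr[2]=6 > arr[3]=5

Total inversions: 3

The array has 3 inversion(s): (1,2), (1,3), (2,3). Each pair (i,j) satisfies i < j and arr[i] > arr[j].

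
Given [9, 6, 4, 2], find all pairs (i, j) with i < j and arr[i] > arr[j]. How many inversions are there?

Finding inversions in [9, 6, 4, 2]:

(0, 1): arr[0]=9 > arr[1]=6
(0, 2): arr[0]=9 > arr[2]=4
(0, 3): arr[0]=9 > arr[3]=2
(1, 2): arr[1]=6 > arr[2]=4
(1, 3): arr[1]=6 > arr[3]=2
(2, 3): arr[2]=4 > arr[3]=2

Total inversions: 6

The array has 6 inversion(s): (0,1), (0,2), (0,3), (1,2), (1,3), (2,3). Each pair (i,j) satisfies i < j and arr[i] > arr[j].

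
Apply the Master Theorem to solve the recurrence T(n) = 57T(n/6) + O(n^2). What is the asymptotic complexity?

Master Theorem for T(n) = 57T(n/6) + O(n^2):

a = 57, b = 6, c = 2
log_b(a) = log_6(57) = 2.2565

Case 1: c = 2 < log_6(57) = 2.2565
T(n) = O(n^(log_6 57))

For T(n) = 57T(n/6) + O(n^2): log_6(57) = 2.2565. This is Case 1 of the Master Theorem (c < log_b(a), work dominated by leaves), giving O(n^(log_6 57)).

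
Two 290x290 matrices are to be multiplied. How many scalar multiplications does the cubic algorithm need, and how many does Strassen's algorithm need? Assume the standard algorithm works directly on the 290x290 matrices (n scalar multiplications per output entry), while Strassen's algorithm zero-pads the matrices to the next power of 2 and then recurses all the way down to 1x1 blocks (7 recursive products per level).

Matrix multiplication for 290x290 matrices:

Strassen's algorithm requires power-of-2 dimensions. Pad 290x290 to 512x512 (next power of 2).

Standard algorithm: 290^3 = 24389000 multiplications
Strassen's algorithm: 7^(log2(512)) = 7^9 = 40353607 multiplications
Difference: 24389000 - 40353607 = -15964607 (Strassen uses MORE here due to padding overhead — for small or just-over-power-of-2 n, padding can outweigh the per-level savings)

Standard: 24389000 multiplications (290^3). Strassen: 40353607 multiplications (7^9, after padding to 512x512). Strassen reduces 8 recursive multiplications to 7 at each level.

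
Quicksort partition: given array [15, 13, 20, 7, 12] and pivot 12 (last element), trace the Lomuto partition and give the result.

Lomuto partition with pivot = 12:

Initial array: [15, 13, 20, 7, 12]

arr[0]=15 > 12: no swap
arr[1]=13 > 12: no swap
arr[2]=20 > 12: no swap
arr[3]=7 <= 12: swap with position 0, array becomes [7, 13, 20, 15, 12]

Place pivot at position 1: [7, 12, 20, 15, 13]
Pivot position: 1

After partitioning with pivot 12, the array becomes [7, 12, 20, 15, 13]. The pivot is placed at index 1. All elements to the left of the pivot are <= 12, and all elements to the right are > 12.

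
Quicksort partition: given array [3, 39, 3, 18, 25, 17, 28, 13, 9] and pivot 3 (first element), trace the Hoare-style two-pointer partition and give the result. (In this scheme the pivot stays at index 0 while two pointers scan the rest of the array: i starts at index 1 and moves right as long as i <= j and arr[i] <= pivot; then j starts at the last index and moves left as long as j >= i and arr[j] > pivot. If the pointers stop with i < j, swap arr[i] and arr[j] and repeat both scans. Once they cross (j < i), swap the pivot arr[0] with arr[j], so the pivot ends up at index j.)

Hoare-style two-pointer partition with pivot = 3:

Initial array: [3, 39, 3, 18, 25, 17, 28, 13, 9]

Pointers start at i = 1, j = 8.
i stops at index 1 (arr[1]=39 > 3), j stops at index 2 (arr[2]=3 <= 3): swap arr[1] and arr[2], array becomes [3, 3, 39, 18, 25, 17, 28, 13, 9]
i ends at 2, j ends at 1: the pointers have crossed (j < i), so scanning stops.

Swap pivot arr[0] with arr[1] to place pivot at position 1: [3, 3, 39, 18, 25, 17, 28, 13, 9]
Pivot position: 1

After partitioning with pivot 3, the array becomes [3, 3, 39, 18, 25, 17, 28, 13, 9]. The pivot is placed at index 1. All elements to the left of the pivot are <= 3, and all elements to the right are > 3.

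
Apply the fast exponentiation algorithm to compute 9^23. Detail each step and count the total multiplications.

Computing 9^23 by squaring (build up from 9^1; each line after the first costs one multiplication):

9^1 = 9
9^2 = (9^1)^2 = 9^2 = 81
9^4 = (9^2)^2 = 81^2 = 6561
9^5 = 9 * 9^4 = 9 * 6561 = 59049
9^10 = (9^5)^2 = 59049^2 = 3486784401
9^11 = 9 * 9^10 = 9 * 3486784401 = 31381059609
9^22 = (9^11)^2 = 31381059609^2 = 984770902183611232881
9^23 = 9 * 9^22 = 9 * 984770902183611232881 = 8862938119652501095929

Result: 8862938119652501095929
Multiplications needed: 7 (7 lines after 9^1)

9^23 = 8862938119652501095929. Using exponentiation by squaring, this requires 7 multiplications. The key idea: if the exponent is even, square the half-power; if odd, multiply by the base once.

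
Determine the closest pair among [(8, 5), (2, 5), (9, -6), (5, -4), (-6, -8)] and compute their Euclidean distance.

Computing all pairwise distances among 5 points:

d((8, 5), (2, 5)) = 6.0
d((8, 5), (9, -6)) = 11.0454
d((8, 5), (5, -4)) = 9.4868
d((8, 5), (-6, -8)) = 19.105
d((2, 5), (9, -6)) = 13.0384
d((2, 5), (5, -4)) = 9.4868
d((2, 5), (-6, -8)) = 15.2643
d((9, -6), (5, -4)) = 4.4721 <-- minimum
d((9, -6), (-6, -8)) = 15.1327
d((5, -4), (-6, -8)) = 11.7047

Closest pair: (9, -6) and (5, -4) with distance 4.4721

The closest pair is (9, -6) and (5, -4) with Euclidean distance 4.4721. For 5 points, brute-force pairwise comparison is shown above. For large n, the divide-and-conquer algorithm (sort by x, recurse on halves, check the dividing strip) achieves O(n log n).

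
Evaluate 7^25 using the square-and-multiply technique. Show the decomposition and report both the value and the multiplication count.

Computing 7^25 by squaring (build up from 7^1; each line after the first costs one multiplication):

7^1 = 7
7^2 = (7^1)^2 = 7^2 = 49
7^3 = 7 * 7^2 = 7 * 49 = 343
7^6 = (7^3)^2 = 343^2 = 117649
7^12 = (7^6)^2 = 117649^2 = 13841287201
7^24 = (7^12)^2 = 13841287201^2 = 191581231380566414401
7^25 = 7 * 7^24 = 7 * 191581231380566414401 = 1341068619663964900807

Result: 1341068619663964900807
Multiplications needed: 6 (6 lines after 7^1)

7^25 = 1341068619663964900807. Using exponentiation by squaring, this requires 6 multiplications. The key idea: if the exponent is even, square the half-power; if odd, multiply by the base once.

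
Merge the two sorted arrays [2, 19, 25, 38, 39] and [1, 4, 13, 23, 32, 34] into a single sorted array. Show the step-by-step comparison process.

Merging process:

Compare 2 vs 1: take 1 from right. Merged: [1]
Compare 2 vs 4: take 2 from left. Merged: [1, 2]
Compare 19 vs 4: take 4 from right. Merged: [1, 2, 4]
Compare 19 vs 13: take 13 from right. Merged: [1, 2, 4, 13]
Compare 19 vs 23: take 19 from left. Merged: [1, 2, 4, 13, 19]
Compare 25 vs 23: take 23 from right. Merged: [1, 2, 4, 13, 19, 23]
Compare 25 vs 32: take 25 from left. Merged: [1, 2, 4, 13, 19, 23, 25]
Compare 38 vs 32: take 32 from right. Merged: [1, 2, 4, 13, 19, 23, 25, 32]
Compare 38 vs 34: take 34 from right. Merged: [1, 2, 4, 13, 19, 23, 25, 32, 34]
Append remaining from left: [38, 39]. Merged: [1, 2, 4, 13, 19, 23, 25, 32, 34, 38, 39]

Final merged array: [1, 2, 4, 13, 19, 23, 25, 32, 34, 38, 39]
Total comparisons: 9

The merged array is [1, 2, 4, 13, 19, 23, 25, 32, 34, 38, 39], requiring 9 comparisons. The merge step runs in O(n) time where n is the total number of elements.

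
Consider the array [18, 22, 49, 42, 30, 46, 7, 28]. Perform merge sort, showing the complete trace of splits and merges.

Merge sort trace:

Split: [18, 22, 49, 42, 30, 46, 7, 28] -> [18, 22, 49, 42] and [30, 46, 7, 28]
  Split: [18, 22, 49, 42] -> [18, 22] and [49, 42]
    Split: [18, 22] -> [18] and [22]
    Merge: [18] + [22] -> [18, 22]
    Split: [49, 42] -> [49] and [42]
    Merge: [49] + [42] -> [42, 49]
  Merge: [18, 22] + [42, 49] -> [18, 22, 42, 49]
  Split: [30, 46, 7, 28] -> [30, 46] and [7, 28]
    Split: [30, 46] -> [30] and [46]
    Merge: [30] + [46] -> [30, 46]
    Split: [7, 28] -> [7] and [28]
    Merge: [7] + [28] -> [7, 28]
  Merge: [30, 46] + [7, 28] -> [7, 28, 30, 46]
Merge: [18, 22, 42, 49] + [7, 28, 30, 46] -> [7, 18, 22, 28, 30, 42, 46, 49]

Final sorted array: [7, 18, 22, 28, 30, 42, 46, 49]

The merge sort proceeds by recursively splitting the array and merging sorted halves.
After all merges, the sorted array is [7, 18, 22, 28, 30, 42, 46, 49].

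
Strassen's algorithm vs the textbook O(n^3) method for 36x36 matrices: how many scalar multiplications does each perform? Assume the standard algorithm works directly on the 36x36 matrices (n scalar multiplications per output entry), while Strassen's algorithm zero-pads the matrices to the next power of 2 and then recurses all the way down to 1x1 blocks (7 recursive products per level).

Matrix multiplication for 36x36 matrices:

Strassen's algorithm requires power-of-2 dimensions. Pad 36x36 to 64x64 (next power of 2).

Standard algorithm: 36^3 = 46656 multiplications
Strassen's algorithm: 7^(log2(64)) = 7^6 = 117649 multiplications
Difference: 46656 - 117649 = -70993 (Strassen uses MORE here due to padding overhead — for small or just-over-power-of-2 n, padding can outweigh the per-level savings)

Standard: 46656 multiplications (36^3). Strassen: 117649 multiplications (7^6, after padding to 64x64). Strassen reduces 8 recursive multiplications to 7 at each level.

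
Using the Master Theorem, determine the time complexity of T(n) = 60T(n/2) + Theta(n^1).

Master Theorem for T(n) = 60T(n/2) + O(n^1):

a = 60, b = 2, c = 1
log_b(a) = log_2(60) = 5.9069

Case 1: c = 1 < log_2(60) = 5.9069
T(n) = O(n^(log_2 60))

For T(n) = 60T(n/2) + O(n^1): log_2(60) = 5.9069. This is Case 1 of the Master Theorem (c < log_b(a), work dominated by leaves), giving O(n^(log_2 60)).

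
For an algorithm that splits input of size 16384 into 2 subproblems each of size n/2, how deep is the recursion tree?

For divide and conquer with division factor 2:

Problem sizes at each level:
Level 0: 16384
Level 1: 8192
Level 2: 4096
Level 3: 2048
Level 4: 1024
Level 5: 512
Level 6: 256
Level 7: 128
Level 8: 64
Level 9: 32
Level 10: 16
Level 11: 8
Level 12: 4
Level 13: 2
Level 14: 1

The root is level 0 and the size-1 base case is level 14 (the tree spans levels 0 through 14, i.e. 15 levels counting the root), so the depth is the number of divisions: log_2(16384) = 14

The recursion tree depth is log_2(16384) = 14. At each level, the problem size is divided by 2, so it takes 14 divisions to reduce to a base case of size 1. The algorithm makes 2 recursive calls at each level.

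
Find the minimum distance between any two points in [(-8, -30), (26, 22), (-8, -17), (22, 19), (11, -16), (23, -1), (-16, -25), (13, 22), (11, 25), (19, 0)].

Computing all pairwise distances among 10 points:

d((-8, -30), (26, 22)) = 62.1289
d((-8, -30), (-8, -17)) = 13.0
d((-8, -30), (22, 19)) = 57.4543
d((-8, -30), (11, -16)) = 23.6008
d((-8, -30), (23, -1)) = 42.45
d((-8, -30), (-16, -25)) = 9.434
d((-8, -30), (13, 22)) = 56.0803
d((-8, -30), (11, 25)) = 58.1893
d((-8, -30), (19, 0)) = 40.3609
d((26, 22), (-8, -17)) = 51.7397
d((26, 22), (22, 19)) = 5.0
d((26, 22), (11, -16)) = 40.8534
d((26, 22), (23, -1)) = 23.1948
d((26, 22), (-16, -25)) = 63.0317
d((26, 22), (13, 22)) = 13.0
d((26, 22), (11, 25)) = 15.2971
d((26, 22), (19, 0)) = 23.0868
d((-8, -17), (22, 19)) = 46.8615
d((-8, -17), (11, -16)) = 19.0263
d((-8, -17), (23, -1)) = 34.8855
d((-8, -17), (-16, -25)) = 11.3137
d((-8, -17), (13, 22)) = 44.2945
d((-8, -17), (11, 25)) = 46.0977
d((-8, -17), (19, 0)) = 31.9061
d((22, 19), (11, -16)) = 36.6879
d((22, 19), (23, -1)) = 20.025
d((22, 19), (-16, -25)) = 58.1378
d((22, 19), (13, 22)) = 9.4868
d((22, 19), (11, 25)) = 12.53
d((22, 19), (19, 0)) = 19.2354
d((11, -16), (23, -1)) = 19.2094
d((11, -16), (-16, -25)) = 28.4605
d((11, -16), (13, 22)) = 38.0526
d((11, -16), (11, 25)) = 41.0
d((11, -16), (19, 0)) = 17.8885
d((23, -1), (-16, -25)) = 45.793
d((23, -1), (13, 22)) = 25.0799
d((23, -1), (11, 25)) = 28.6356
d((23, -1), (19, 0)) = 4.1231
d((-16, -25), (13, 22)) = 55.2268
d((-16, -25), (11, 25)) = 56.8243
d((-16, -25), (19, 0)) = 43.0116
d((13, 22), (11, 25)) = 3.6056 <-- minimum
d((13, 22), (19, 0)) = 22.8035
d((11, 25), (19, 0)) = 26.2488

Closest pair: (13, 22) and (11, 25) with distance 3.6056

The closest pair is (13, 22) and (11, 25) with Euclidean distance 3.6056. For 10 points, brute-force pairwise comparison is shown above. For large n, the divide-and-conquer algorithm (sort by x, recurse on halves, check the dividing strip) achieves O(n log n).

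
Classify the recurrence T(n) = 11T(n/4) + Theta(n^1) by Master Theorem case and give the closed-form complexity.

Master Theorem for T(n) = 11T(n/4) + O(n^1):

a = 11, b = 4, c = 1
log_b(a) = log_4(11) = 1.7297

Case 1: c = 1 < log_4(11) = 1.7297
T(n) = O(n^(log_4 11))

For T(n) = 11T(n/4) + O(n^1): log_4(11) = 1.7297. This is Case 1 of the Master Theorem (c < log_b(a), work dominated by leaves), giving O(n^(log_4 11)).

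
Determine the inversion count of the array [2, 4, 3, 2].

Finding inversions in [2, 4, 3, 2]:

(1, 2): arr[1]=4 > arr[2]=3
(1, 3): arr[1]=4 > arr[3]=2
(2, 3): arr[2]=3 > arr[3]=2

Total inversions: 3

The array has 3 inversion(s): (1,2), (1,3), (2,3). Each pair (i,j) satisfies i < j and arr[i] > arr[j].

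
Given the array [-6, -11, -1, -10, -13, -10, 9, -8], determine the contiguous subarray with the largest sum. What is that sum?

Using Kadane's algorithm on [-6, -11, -1, -10, -13, -10, 9, -8]:

Scanning through the array:
Position 1 (value -11): max_ending_here = -11, max_so_far = -6
Position 2 (value -1): max_ending_here = -1, max_so_far = -1
Position 3 (value -10): max_ending_here = -10, max_so_far = -1
Position 4 (value -13): max_ending_here = -13, max_so_far = -1
Position 5 (value -10): max_ending_here = -10, max_so_far = -1
Position 6 (value 9): max_ending_here = 9, max_so_far = 9
Position 7 (value -8): max_ending_here = 1, max_so_far = 9

Maximum subarray: [9]
Maximum sum: 9

The maximum subarray is [9] with sum 9. This subarray runs from index 6 to index 6.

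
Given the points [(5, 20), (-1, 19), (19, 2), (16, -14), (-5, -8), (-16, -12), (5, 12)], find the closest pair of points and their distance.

Computing all pairwise distances among 7 points:

d((5, 20), (-1, 19)) = 6.0828 <-- minimum
d((5, 20), (19, 2)) = 22.8035
d((5, 20), (16, -14)) = 35.7351
d((5, 20), (-5, -8)) = 29.7321
d((5, 20), (-16, -12)) = 38.2753
d((5, 20), (5, 12)) = 8.0
d((-1, 19), (19, 2)) = 26.2488
d((-1, 19), (16, -14)) = 37.1214
d((-1, 19), (-5, -8)) = 27.2947
d((-1, 19), (-16, -12)) = 34.4384
d((-1, 19), (5, 12)) = 9.2195
d((19, 2), (16, -14)) = 16.2788
d((19, 2), (-5, -8)) = 26.0
d((19, 2), (-16, -12)) = 37.6962
d((19, 2), (5, 12)) = 17.2047
d((16, -14), (-5, -8)) = 21.8403
d((16, -14), (-16, -12)) = 32.0624
d((16, -14), (5, 12)) = 28.2312
d((-5, -8), (-16, -12)) = 11.7047
d((-5, -8), (5, 12)) = 22.3607
d((-16, -12), (5, 12)) = 31.8904

Closest pair: (5, 20) and (-1, 19) with distance 6.0828

The closest pair is (5, 20) and (-1, 19) with Euclidean distance 6.0828. For 7 points, brute-force pairwise comparison is shown above. For large n, the divide-and-conquer algorithm (sort by x, recurse on halves, check the dividing strip) achieves O(n log n).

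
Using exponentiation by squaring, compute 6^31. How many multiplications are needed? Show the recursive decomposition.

Computing 6^31 by squaring (build up from 6^1; each line after the first costs one multiplication):

6^1 = 6
6^2 = (6^1)^2 = 6^2 = 36
6^3 = 6 * 6^2 = 6 * 36 = 216
6^6 = (6^3)^2 = 216^2 = 46656
6^7 = 6 * 6^6 = 6 * 46656 = 279936
6^14 = (6^7)^2 = 279936^2 = 78364164096
6^15 = 6 * 6^14 = 6 * 78364164096 = 470184984576
6^30 = (6^15)^2 = 470184984576^2 = 221073919720733357899776
6^31 = 6 * 6^30 = 6 * 221073919720733357899776 = 1326443518324400147398656

Result: 1326443518324400147398656
Multiplications needed: 8 (8 lines after 6^1)

6^31 = 1326443518324400147398656. Using exponentiation by squaring, this requires 8 multiplications. The key idea: if the exponent is even, square the half-power; if odd, multiply by the base once.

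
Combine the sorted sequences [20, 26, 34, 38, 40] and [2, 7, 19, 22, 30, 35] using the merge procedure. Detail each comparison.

Merging process:

Compare 20 vs 2: take 2 from right. Merged: [2]
Compare 20 vs 7: take 7 from right. Merged: [2, 7]
Compare 20 vs 19: take 19 from right. Merged: [2, 7, 19]
Compare 20 vs 22: take 20 from left. Merged: [2, 7, 19, 20]
Compare 26 vs 22: take 22 from right. Merged: [2, 7, 19, 20, 22]
Compare 26 vs 30: take 26 from left. Merged: [2, 7, 19, 20, 22, 26]
Compare 34 vs 30: take 30 from right. Merged: [2, 7, 19, 20, 22, 26, 30]
Compare 34 vs 35: take 34 from left. Merged: [2, 7, 19, 20, 22, 26, 30, 34]
Compare 38 vs 35: take 35 from right. Merged: [2, 7, 19, 20, 22, 26, 30, 34, 35]
Append remaining from left: [38, 40]. Merged: [2, 7, 19, 20, 22, 26, 30, 34, 35, 38, 40]

Final merged array: [2, 7, 19, 20, 22, 26, 30, 34, 35, 38, 40]
Total comparisons: 9

The merged array is [2, 7, 19, 20, 22, 26, 30, 34, 35, 38, 40], requiring 9 comparisons. The merge step runs in O(n) time where n is the total number of elements.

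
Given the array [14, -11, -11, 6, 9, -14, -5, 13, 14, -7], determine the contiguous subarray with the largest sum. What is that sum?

Using Kadane's algorithm on [14, -11, -11, 6, 9, -14, -5, 13, 14, -7]:

Scanning through the array:
Position 1 (value -11): max_ending_here = 3, max_so_far = 14
Position 2 (value -11): max_ending_here = -8, max_so_far = 14
Position 3 (value 6): max_ending_here = 6, max_so_far = 14
Position 4 (value 9): max_ending_here = 15, max_so_far = 15
Position 5 (value -14): max_ending_here = 1, max_so_far = 15
Position 6 (value -5): max_ending_here = -4, max_so_far = 15
Position 7 (value 13): max_ending_here = 13, max_so_far = 15
Position 8 (value 14): max_ending_here = 27, max_so_far = 27
Position 9 (value -7): max_ending_here = 20, max_so_far = 27

Maximum subarray: [13, 14]
Maximum sum: 27

The maximum subarray is [13, 14] with sum 27. This subarray runs from index 7 to index 8.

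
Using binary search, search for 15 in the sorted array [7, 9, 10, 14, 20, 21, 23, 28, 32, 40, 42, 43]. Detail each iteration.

Binary search for 15 in [7, 9, 10, 14, 20, 21, 23, 28, 32, 40, 42, 43]:

lo=0, hi=11, mid=5, arr[mid]=21 -> 21 > 15, search left half
lo=0, hi=4, mid=2, arr[mid]=10 -> 10 < 15, search right half
lo=3, hi=4, mid=3, arr[mid]=14 -> 14 < 15, search right half
lo=4, hi=4, mid=4, arr[mid]=20 -> 20 > 15, search left half
lo=4 > hi=3, target 15 not found

Binary search determines that 15 is not in the array after 4 comparisons. The search space was exhausted without finding the target.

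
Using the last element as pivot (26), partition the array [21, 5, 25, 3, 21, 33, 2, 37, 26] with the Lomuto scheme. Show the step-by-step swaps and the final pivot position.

Lomuto partition with pivot = 26:

Initial array: [21, 5, 25, 3, 21, 33, 2, 37, 26]

arr[0]=21 <= 26: swap with position 0, array becomes [21, 5, 25, 3, 21, 33, 2, 37, 26]
arr[1]=5 <= 26: swap with position 1, array becomes [21, 5, 25, 3, 21, 33, 2, 37, 26]
arr[2]=25 <= 26: swap with position 2, array becomes [21, 5, 25, 3, 21, 33, 2, 37, 26]
arr[3]=3 <= 26: swap with position 3, array becomes [21, 5, 25, 3, 21, 33, 2, 37, 26]
arr[4]=21 <= 26: swap with position 4, array becomes [21, 5, 25, 3, 21, 33, 2, 37, 26]
arr[5]=33 > 26: no swap
arr[6]=2 <= 26: swap with position 5, array becomes [21, 5, 25, 3, 21, 2, 33, 37, 26]
arr[7]=37 > 26: no swap

Place pivot at position 6: [21, 5, 25, 3, 21, 2, 26, 37, 33]
Pivot position: 6

After partitioning with pivot 26, the array becomes [21, 5, 25, 3, 21, 2, 26, 37, 33]. The pivot is placed at index 6. All elements to the left of the pivot are <= 26, and all elements to the right are > 26.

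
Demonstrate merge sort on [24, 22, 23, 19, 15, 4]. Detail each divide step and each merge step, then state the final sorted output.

Merge sort trace:

Split: [24, 22, 23, 19, 15, 4] -> [24, 22, 23] and [19, 15, 4]
  Split: [24, 22, 23] -> [24] and [22, 23]
    Split: [22, 23] -> [22] and [23]
    Merge: [22] + [23] -> [22, 23]
  Merge: [24] + [22, 23] -> [22, 23, 24]
  Split: [19, 15, 4] -> [19] and [15, 4]
    Split: [15, 4] -> [15] and [4]
    Merge: [15] + [4] -> [4, 15]
  Merge: [19] + [4, 15] -> [4, 15, 19]
Merge: [22, 23, 24] + [4, 15, 19] -> [4, 15, 19, 22, 23, 24]

Final sorted array: [4, 15, 19, 22, 23, 24]

The merge sort proceeds by recursively splitting the array and merging sorted halves.
After all merges, the sorted array is [4, 15, 19, 22, 23, 24].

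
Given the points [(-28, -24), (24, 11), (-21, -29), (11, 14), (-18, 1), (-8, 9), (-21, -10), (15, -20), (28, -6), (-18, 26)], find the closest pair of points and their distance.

Computing all pairwise distances among 10 points:

d((-28, -24), (24, 11)) = 62.6817
d((-28, -24), (-21, -29)) = 8.6023 <-- minimum
d((-28, -24), (11, 14)) = 54.4518
d((-28, -24), (-18, 1)) = 26.9258
d((-28, -24), (-8, 9)) = 38.5876
d((-28, -24), (-21, -10)) = 15.6525
d((-28, -24), (15, -20)) = 43.1856
d((-28, -24), (28, -6)) = 58.8218
d((-28, -24), (-18, 26)) = 50.9902
d((24, 11), (-21, -29)) = 60.208
d((24, 11), (11, 14)) = 13.3417
d((24, 11), (-18, 1)) = 43.1741
d((24, 11), (-8, 9)) = 32.0624
d((24, 11), (-21, -10)) = 49.6588
d((24, 11), (15, -20)) = 32.28
d((24, 11), (28, -6)) = 17.4642
d((24, 11), (-18, 26)) = 44.5982
d((-21, -29), (11, 14)) = 53.6004
d((-21, -29), (-18, 1)) = 30.1496
d((-21, -29), (-8, 9)) = 40.1622
d((-21, -29), (-21, -10)) = 19.0
d((-21, -29), (15, -20)) = 37.108
d((-21, -29), (28, -6)) = 54.1295
d((-21, -29), (-18, 26)) = 55.0818
d((11, 14), (-18, 1)) = 31.7805
d((11, 14), (-8, 9)) = 19.6469
d((11, 14), (-21, -10)) = 40.0
d((11, 14), (15, -20)) = 34.2345
d((11, 14), (28, -6)) = 26.2488
d((11, 14), (-18, 26)) = 31.3847
d((-18, 1), (-8, 9)) = 12.8062
d((-18, 1), (-21, -10)) = 11.4018
d((-18, 1), (15, -20)) = 39.1152
d((-18, 1), (28, -6)) = 46.5296
d((-18, 1), (-18, 26)) = 25.0
d((-8, 9), (-21, -10)) = 23.0217
d((-8, 9), (15, -20)) = 37.0135
d((-8, 9), (28, -6)) = 39.0
d((-8, 9), (-18, 26)) = 19.7231
d((-21, -10), (15, -20)) = 37.3631
d((-21, -10), (28, -6)) = 49.163
d((-21, -10), (-18, 26)) = 36.1248
d((15, -20), (28, -6)) = 19.105
d((15, -20), (-18, 26)) = 56.6127
d((28, -6), (-18, 26)) = 56.0357

Closest pair: (-28, -24) and (-21, -29) with distance 8.6023

The closest pair is (-28, -24) and (-21, -29) with Euclidean distance 8.6023. For 10 points, brute-force pairwise comparison is shown above. For large n, the divide-and-conquer algorithm (sort by x, recurse on halves, check the dividing strip) achieves O(n log n).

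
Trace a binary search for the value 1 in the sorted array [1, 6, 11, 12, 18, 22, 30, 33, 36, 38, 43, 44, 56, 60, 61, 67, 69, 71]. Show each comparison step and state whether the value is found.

Binary search for 1 in [1, 6, 11, 12, 18, 22, 30, 33, 36, 38, 43, 44, 56, 60, 61, 67, 69, 71]:

lo=0, hi=17, mid=8, arr[mid]=36 -> 36 > 1, search left half
lo=0, hi=7, mid=3, arr[mid]=12 -> 12 > 1, search left half
lo=0, hi=2, mid=1, arr[mid]=6 -> 6 > 1, search left half
lo=0, hi=0, mid=0, arr[mid]=1 -> Found target at index 0!

Binary search finds 1 at index 0 after 4 comparisons. The search repeatedly halves the search space by comparing with the middle element.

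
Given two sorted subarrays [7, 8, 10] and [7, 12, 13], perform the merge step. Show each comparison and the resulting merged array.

Merging process:

Compare 7 vs 7: take 7 from left. Merged: [7]
Compare 8 vs 7: take 7 from right. Merged: [7, 7]
Compare 8 vs 12: take 8 from left. Merged: [7, 7, 8]
Compare 10 vs 12: take 10 from left. Merged: [7, 7, 8, 10]
Append remaining from right: [12, 13]. Merged: [7, 7, 8, 10, 12, 13]

Final merged array: [7, 7, 8, 10, 12, 13]
Total comparisons: 4

The merged array is [7, 7, 8, 10, 12, 13], requiring 4 comparisons. The merge step runs in O(n) time where n is the total number of elements.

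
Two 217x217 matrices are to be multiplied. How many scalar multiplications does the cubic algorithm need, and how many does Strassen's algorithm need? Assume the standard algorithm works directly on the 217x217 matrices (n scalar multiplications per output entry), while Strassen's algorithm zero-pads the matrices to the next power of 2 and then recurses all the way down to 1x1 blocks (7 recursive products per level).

Matrix multiplication for 217x217 matrices:

Strassen's algorithm requires power-of-2 dimensions. Pad 217x217 to 256x256 (next power of 2).

Standard algorithm: 217^3 = 10218313 multiplications
Strassen's algorithm: 7^(log2(256)) = 7^8 = 5764801 multiplications
Savings: 10218313 - 5764801 = 4453512 multiplications

Standard: 10218313 multiplications (217^3). Strassen: 5764801 multiplications (7^8, after padding to 256x256). Strassen reduces 8 recursive multiplications to 7 at each level.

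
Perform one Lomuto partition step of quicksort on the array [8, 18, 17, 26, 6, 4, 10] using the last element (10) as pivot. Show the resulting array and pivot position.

Lomuto partition with pivot = 10:

Initial array: [8, 18, 17, 26, 6, 4, 10]

arr[0]=8 <= 10: swap with position 0, array becomes [8, 18, 17, 26, 6, 4, 10]
arr[1]=18 > 10: no swap
arr[2]=17 > 10: no swap
arr[3]=26 > 10: no swap
arr[4]=6 <= 10: swap with position 1, array becomes [8, 6, 17, 26, 18, 4, 10]
arr[5]=4 <= 10: swap with position 2, array becomes [8, 6, 4, 26, 18, 17, 10]

Place pivot at position 3: [8, 6, 4, 10, 18, 17, 26]
Pivot position: 3

After partitioning with pivot 10, the array becomes [8, 6, 4, 10, 18, 17, 26]. The pivot is placed at index 3. All elements to the left of the pivot are <= 10, and all elements to the right are > 10.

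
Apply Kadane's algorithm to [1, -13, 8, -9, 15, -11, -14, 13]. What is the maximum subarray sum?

Using Kadane's algorithm on [1, -13, 8, -9, 15, -11, -14, 13]:

Scanning through the array:
Position 1 (value -13): max_ending_here = -12, max_so_far = 1
Position 2 (value 8): max_ending_here = 8, max_so_far = 8
Position 3 (value -9): max_ending_here = -1, max_so_far = 8
Position 4 (value 15): max_ending_here = 15, max_so_far = 15
Position 5 (value -11): max_ending_here = 4, max_so_far = 15
Position 6 (value -14): max_ending_here = -10, max_so_far = 15
Position 7 (value 13): max_ending_here = 13, max_so_far = 15

Maximum subarray: [15]
Maximum sum: 15

The maximum subarray is [15] with sum 15. This subarray runs from index 4 to index 4.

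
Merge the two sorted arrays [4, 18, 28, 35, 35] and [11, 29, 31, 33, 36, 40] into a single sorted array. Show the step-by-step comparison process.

Merging process:

Compare 4 vs 11: take 4 from left. Merged: [4]
Compare 18 vs 11: take 11 from right. Merged: [4, 11]
Compare 18 vs 29: take 18 from left. Merged: [4, 11, 18]
Compare 28 vs 29: take 28 from left. Merged: [4, 11, 18, 28]
Compare 35 vs 29: take 29 from right. Merged: [4, 11, 18, 28, 29]
Compare 35 vs 31: take 31 from right. Merged: [4, 11, 18, 28, 29, 31]
Compare 35 vs 33: take 33 from right. Merged: [4, 11, 18, 28, 29, 31, 33]
Compare 35 vs 36: take 35 from left. Merged: [4, 11, 18, 28, 29, 31, 33, 35]
Compare 35 vs 36: take 35 from left. Merged: [4, 11, 18, 28, 29, 31, 33, 35, 35]
Append remaining from right: [36, 40]. Merged: [4, 11, 18, 28, 29, 31, 33, 35, 35, 36, 40]

Final merged array: [4, 11, 18, 28, 29, 31, 33, 35, 35, 36, 40]
Total comparisons: 9

The merged array is [4, 11, 18, 28, 29, 31, 33, 35, 35, 36, 40], requiring 9 comparisons. The merge step runs in O(n) time where n is the total number of elements.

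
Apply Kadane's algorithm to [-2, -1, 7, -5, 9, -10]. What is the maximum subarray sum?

Using Kadane's algorithm on [-2, -1, 7, -5, 9, -10]:

Scanning through the array:
Position 1 (value -1): max_ending_here = -1, max_so_far = -1
Position 2 (value 7): max_ending_here = 7, max_so_far = 7
Position 3 (value -5): max_ending_here = 2, max_so_far = 7
Position 4 (value 9): max_ending_here = 11, max_so_far = 11
Position 5 (value -10): max_ending_here = 1, max_so_far = 11

Maximum subarray: [7, -5, 9]
Maximum sum: 11

The maximum subarray is [7, -5, 9] with sum 11. This subarray runs from index 2 to index 4.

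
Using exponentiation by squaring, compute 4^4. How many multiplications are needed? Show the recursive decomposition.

Computing 4^4 by squaring (build up from 4^1; each line after the first costs one multiplication):

4^1 = 4
4^2 = (4^1)^2 = 4^2 = 16
4^4 = (4^2)^2 = 16^2 = 256

Result: 256
Multiplications needed: 2 (2 lines after 4^1)

4^4 = 256. Using exponentiation by squaring, this requires 2 multiplications. The key idea: if the exponent is even, square the half-power; if odd, multiply by the base once.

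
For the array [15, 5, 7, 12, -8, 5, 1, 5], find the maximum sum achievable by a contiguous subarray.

Using Kadane's algorithm on [15, 5, 7, 12, -8, 5, 1, 5]:

Scanning through the array:
Position 1 (value 5): max_ending_here = 20, max_so_far = 20
Position 2 (value 7): max_ending_here = 27, max_so_far = 27
Position 3 (value 12): max_ending_here = 39, max_so_far = 39
Position 4 (value -8): max_ending_here = 31, max_so_far = 39
Position 5 (value 5): max_ending_here = 36, max_so_far = 39
Position 6 (value 1): max_ending_here = 37, max_so_far = 39
Position 7 (value 5): max_ending_here = 42, max_so_far = 42

Maximum subarray: [15, 5, 7, 12, -8, 5, 1, 5]
Maximum sum: 42

The maximum subarray is [15, 5, 7, 12, -8, 5, 1, 5] with sum 42. This subarray runs from index 0 to index 7.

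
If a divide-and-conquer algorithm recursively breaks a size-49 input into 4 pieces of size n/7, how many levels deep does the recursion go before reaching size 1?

For divide and conquer with division factor 7:

Problem sizes at each level:
Level 0: 49
Level 1: 7
Level 2: 1

The root is level 0 and the size-1 base case is level 2 (the tree spans levels 0 through 2, i.e. 3 levels counting the root), so the depth is the number of divisions: log_7(49) = 2

The recursion tree depth is log_7(49) = 2. At each level, the problem size is divided by 7, so it takes 2 divisions to reduce to a base case of size 1. The algorithm makes 4 recursive calls at each level.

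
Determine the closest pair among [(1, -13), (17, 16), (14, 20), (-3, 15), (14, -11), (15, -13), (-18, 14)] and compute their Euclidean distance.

Computing all pairwise distances among 7 points:

d((1, -13), (17, 16)) = 33.121
d((1, -13), (14, 20)) = 35.4683
d((1, -13), (-3, 15)) = 28.2843
d((1, -13), (14, -11)) = 13.1529
d((1, -13), (15, -13)) = 14.0
d((1, -13), (-18, 14)) = 33.0151
d((17, 16), (14, 20)) = 5.0
d((17, 16), (-3, 15)) = 20.025
d((17, 16), (14, -11)) = 27.1662
d((17, 16), (15, -13)) = 29.0689
d((17, 16), (-18, 14)) = 35.0571
d((14, 20), (-3, 15)) = 17.72
d((14, 20), (14, -11)) = 31.0
d((14, 20), (15, -13)) = 33.0151
d((14, 20), (-18, 14)) = 32.5576
d((-3, 15), (14, -11)) = 31.0644
d((-3, 15), (15, -13)) = 33.2866
d((-3, 15), (-18, 14)) = 15.0333
d((14, -11), (15, -13)) = 2.2361 <-- minimum
d((14, -11), (-18, 14)) = 40.6079
d((15, -13), (-18, 14)) = 42.638

Closest pair: (14, -11) and (15, -13) with distance 2.2361

The closest pair is (14, -11) and (15, -13) with Euclidean distance 2.2361. For 7 points, brute-force pairwise comparison is shown above. For large n, the divide-and-conquer algorithm (sort by x, recurse on halves, check the dividing strip) achieves O(n log n).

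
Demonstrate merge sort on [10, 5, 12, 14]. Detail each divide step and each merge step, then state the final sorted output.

Merge sort trace:

Split: [10, 5, 12, 14] -> [10, 5] and [12, 14]
  Split: [10, 5] -> [10] and [5]
  Merge: [10] + [5] -> [5, 10]
  Split: [12, 14] -> [12] and [14]
  Merge: [12] + [14] -> [12, 14]
Merge: [5, 10] + [12, 14] -> [5, 10, 12, 14]

Final sorted array: [5, 10, 12, 14]

The merge sort proceeds by recursively splitting the array and merging sorted halves.
After all merges, the sorted array is [5, 10, 12, 14].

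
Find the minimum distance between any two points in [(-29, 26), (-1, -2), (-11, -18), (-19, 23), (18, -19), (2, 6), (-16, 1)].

Computing all pairwise distances among 7 points:

d((-29, 26), (-1, -2)) = 39.598
d((-29, 26), (-11, -18)) = 47.5395
d((-29, 26), (-19, 23)) = 10.4403
d((-29, 26), (18, -19)) = 65.0692
d((-29, 26), (2, 6)) = 36.8917
d((-29, 26), (-16, 1)) = 28.178
d((-1, -2), (-11, -18)) = 18.868
d((-1, -2), (-19, 23)) = 30.8058
d((-1, -2), (18, -19)) = 25.4951
d((-1, -2), (2, 6)) = 8.544 <-- minimum
d((-1, -2), (-16, 1)) = 15.2971
d((-11, -18), (-19, 23)) = 41.7732
d((-11, -18), (18, -19)) = 29.0172
d((-11, -18), (2, 6)) = 27.2947
d((-11, -18), (-16, 1)) = 19.6469
d((-19, 23), (18, -19)) = 55.9732
d((-19, 23), (2, 6)) = 27.0185
d((-19, 23), (-16, 1)) = 22.2036
d((18, -19), (2, 6)) = 29.6816
d((18, -19), (-16, 1)) = 39.4462
d((2, 6), (-16, 1)) = 18.6815

Closest pair: (-1, -2) and (2, 6) with distance 8.544

The closest pair is (-1, -2) and (2, 6) with Euclidean distance 8.544. For 7 points, brute-force pairwise comparison is shown above. For large n, the divide-and-conquer algorithm (sort by x, recurse on halves, check the dividing strip) achieves O(n log n).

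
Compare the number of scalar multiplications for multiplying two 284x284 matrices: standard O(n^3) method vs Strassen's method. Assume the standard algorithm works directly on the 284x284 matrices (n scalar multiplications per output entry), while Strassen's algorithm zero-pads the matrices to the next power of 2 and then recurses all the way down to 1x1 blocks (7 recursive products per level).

Matrix multiplication for 284x284 matrices:

Strassen's algorithm requires power-of-2 dimensions. Pad 284x284 to 512x512 (next power of 2).

Standard algorithm: 284^3 = 22906304 multiplications
Strassen's algorithm: 7^(log2(512)) = 7^9 = 40353607 multiplications
Difference: 22906304 - 40353607 = -17447303 (Strassen uses MORE here due to padding overhead — for small or just-over-power-of-2 n, padding can outweigh the per-level savings)

Standard: 22906304 multiplications (284^3). Strassen: 40353607 multiplications (7^9, after padding to 512x512). Strassen reduces 8 recursive multiplications to 7 at each level.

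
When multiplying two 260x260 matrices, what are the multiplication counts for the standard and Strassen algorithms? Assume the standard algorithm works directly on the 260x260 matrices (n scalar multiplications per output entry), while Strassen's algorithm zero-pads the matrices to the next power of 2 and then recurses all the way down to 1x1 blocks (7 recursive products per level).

Matrix multiplication for 260x260 matrices:

Strassen's algorithm requires power-of-2 dimensions. Pad 260x260 to 512x512 (next power of 2).

Standard algorithm: 260^3 = 17576000 multiplications
Strassen's algorithm: 7^(log2(512)) = 7^9 = 40353607 multiplications
Difference: 17576000 - 40353607 = -22777607 (Strassen uses MORE here due to padding overhead — for small or just-over-power-of-2 n, padding can outweigh the per-level savings)

Standard: 17576000 multiplications (260^3). Strassen: 40353607 multiplications (7^9, after padding to 512x512). Strassen reduces 8 recursive multiplications to 7 at each level.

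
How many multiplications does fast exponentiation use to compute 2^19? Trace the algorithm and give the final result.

Computing 2^19 by squaring (build up from 2^1; each line after the first costs one multiplication):

2^1 = 2
2^2 = (2^1)^2 = 2^2 = 4
2^4 = (2^2)^2 = 4^2 = 16
2^8 = (2^4)^2 = 16^2 = 256
2^9 = 2 * 2^8 = 2 * 256 = 512
2^18 = (2^9)^2 = 512^2 = 262144
2^19 = 2 * 2^18 = 2 * 262144 = 524288

Result: 524288
Multiplications needed: 6 (6 lines after 2^1)

2^19 = 524288. Using exponentiation by squaring, this requires 6 multiplications. The key idea: if the exponent is even, square the half-power; if odd, multiply by the base once.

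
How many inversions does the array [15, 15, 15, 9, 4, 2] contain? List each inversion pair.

Finding inversions in [15, 15, 15, 9, 4, 2]:

(0, 3): arr[0]=15 > arr[3]=9
(0, 4): arr[0]=15 > arr[4]=4
(0, 5): arr[0]=15 > arr[5]=2
(1, 3): arr[1]=15 > arr[3]=9
(1, 4): arr[1]=15 > arr[4]=4
(1, 5): arr[1]=15 > arr[5]=2
(2, 3): arr[2]=15 > arr[3]=9
(2, 4): arr[2]=15 > arr[4]=4
(2, 5): arr[2]=15 > arr[5]=2
(3, 4): arr[3]=9 > arr[4]=4
(3, 5): arr[3]=9 > arr[5]=2
(4, 5): arr[4]=4 > arr[5]=2

Total inversions: 12

The array has 12 inversion(s): (0,3), (0,4), (0,5), (1,3), (1,4), (1,5), (2,3), (2,4), (2,5), (3,4), (3,5), (4,5). Each pair (i,j) satisfies i < j and arr[i] > arr[j].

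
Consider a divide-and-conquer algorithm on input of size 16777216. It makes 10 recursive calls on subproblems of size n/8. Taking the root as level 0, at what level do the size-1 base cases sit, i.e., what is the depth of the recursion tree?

For divide and conquer with division factor 8:

Problem sizes at each level:
Level 0: 16777216
Level 1: 2097152
Level 2: 262144
Level 3: 32768
Level 4: 4096
Level 5: 512
Level 6: 64
Level 7: 8
Level 8: 1

The root is level 0 and the size-1 base case is level 8 (the tree spans levels 0 through 8, i.e. 9 levels counting the root), so the depth is the number of divisions: log_8(16777216) = 8

The recursion tree depth is log_8(16777216) = 8. At each level, the problem size is divided by 8, so it takes 8 divisions to reduce to a base case of size 1. The algorithm makes 10 recursive calls at each level.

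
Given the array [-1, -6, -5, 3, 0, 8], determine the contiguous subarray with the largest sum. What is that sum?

Using Kadane's algorithm on [-1, -6, -5, 3, 0, 8]:

Scanning through the array:
Position 1 (value -6): max_ending_here = -6, max_so_far = -1
Position 2 (value -5): max_ending_here = -5, max_so_far = -1
Position 3 (value 3): max_ending_here = 3, max_so_far = 3
Position 4 (value 0): max_ending_here = 3, max_so_far = 3
Position 5 (value 8): max_ending_here = 11, max_so_far = 11

Maximum subarray: [3, 0, 8]
Maximum sum: 11

The maximum subarray is [3, 0, 8] with sum 11. This subarray runs from index 3 to index 5.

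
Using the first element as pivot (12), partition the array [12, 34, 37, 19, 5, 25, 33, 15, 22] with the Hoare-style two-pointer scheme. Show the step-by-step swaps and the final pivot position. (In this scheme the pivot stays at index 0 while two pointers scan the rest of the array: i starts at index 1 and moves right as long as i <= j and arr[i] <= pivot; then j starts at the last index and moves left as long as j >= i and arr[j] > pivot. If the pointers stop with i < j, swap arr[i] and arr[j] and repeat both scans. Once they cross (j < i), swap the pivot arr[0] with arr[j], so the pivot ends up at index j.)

Hoare-style two-pointer partition with pivot = 12:

Initial array: [12, 34, 37, 19, 5, 25, 33, 15, 22]

Pointers start at i = 1, j = 8.
i stops at index 1 (arr[1]=34 > 12), j stops at index 4 (arr[4]=5 <= 12): swap arr[1] and arr[4], array becomes [12, 5, 37, 19, 34, 25, 33, 15, 22]
i ends at 2, j ends at 1: the pointers have crossed (j < i), so scanning stops.

Swap pivot arr[0] with arr[1] to place pivot at position 1: [5, 12, 37, 19, 34, 25, 33, 15, 22]
Pivot position: 1

After partitioning with pivot 12, the array becomes [5, 12, 37, 19, 34, 25, 33, 15, 22]. The pivot is placed at index 1. All elements to the left of the pivot are <= 12, and all elements to the right are > 12.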